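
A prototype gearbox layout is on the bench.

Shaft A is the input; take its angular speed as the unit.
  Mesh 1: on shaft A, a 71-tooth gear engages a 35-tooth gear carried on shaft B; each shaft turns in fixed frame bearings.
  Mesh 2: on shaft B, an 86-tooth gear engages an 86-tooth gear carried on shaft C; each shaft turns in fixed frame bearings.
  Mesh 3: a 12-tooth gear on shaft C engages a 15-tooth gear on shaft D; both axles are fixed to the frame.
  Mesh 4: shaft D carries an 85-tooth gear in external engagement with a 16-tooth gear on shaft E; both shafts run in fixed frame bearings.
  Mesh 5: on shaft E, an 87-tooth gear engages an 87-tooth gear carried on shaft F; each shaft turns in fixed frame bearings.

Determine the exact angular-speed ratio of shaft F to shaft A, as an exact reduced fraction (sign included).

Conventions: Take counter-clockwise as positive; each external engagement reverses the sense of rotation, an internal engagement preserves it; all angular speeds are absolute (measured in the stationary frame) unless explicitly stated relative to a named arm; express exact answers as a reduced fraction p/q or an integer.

-1207/140

class = fixed-axis compound train [5 meshes; 5 ratios multiply, 5 sense flips]
mesh 1 [71T→35T]: running ratio 71/35, sense −
mesh 2 [86T→86T]: running ratio 71/35, sense +
mesh 3 [12T→15T]: running ratio 284/175, sense −
mesh 4 [85T→16T]: running ratio 1207/140, sense +
mesh 5 [87T→87T]: running ratio 1207/140, sense −
ω_out/ω_in = -1207/140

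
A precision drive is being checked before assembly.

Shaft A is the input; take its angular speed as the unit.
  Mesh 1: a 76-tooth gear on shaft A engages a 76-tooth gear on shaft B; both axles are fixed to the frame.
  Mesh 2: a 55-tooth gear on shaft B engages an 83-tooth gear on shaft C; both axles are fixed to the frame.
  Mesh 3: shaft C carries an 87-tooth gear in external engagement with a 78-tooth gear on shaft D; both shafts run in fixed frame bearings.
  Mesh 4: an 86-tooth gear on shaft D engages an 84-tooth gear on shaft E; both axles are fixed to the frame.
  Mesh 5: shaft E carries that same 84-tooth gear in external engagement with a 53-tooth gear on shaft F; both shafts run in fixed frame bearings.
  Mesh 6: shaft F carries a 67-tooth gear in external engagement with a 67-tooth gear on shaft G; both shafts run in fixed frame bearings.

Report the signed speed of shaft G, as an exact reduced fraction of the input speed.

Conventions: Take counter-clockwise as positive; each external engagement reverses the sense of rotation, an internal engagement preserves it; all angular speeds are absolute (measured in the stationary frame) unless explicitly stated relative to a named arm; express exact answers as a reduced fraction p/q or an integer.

6-mesh fixed-axis compound train (all bearings frame-fixed)
mesh 1 [76T→76T]: |ω|/ω_in = 1×76/76 = 1, sense flips to −
mesh 2 [55T→83T]: |ω|/ω_in = 1×55/83 = 55/83, sense flips to +
mesh 3 [87T→78T]: |ω|/ω_in = (55/83)×87/78 = 1595/2158, sense flips to −
mesh 4 [86T→84T]: |ω|/ω_in = (1595/2158)×86/84 = 68585/90636, sense flips to +
mesh 5 [84T→53T]: |ω|/ω_in = (68585/90636)×84/53 = 68585/57187, sense flips to −
mesh 6 [67T→67T]: |ω|/ω_in = (68585/57187)×67/67 = 68585/57187, sense flips to +
signed output speed (× input speed) = 68585/57187

68585/57187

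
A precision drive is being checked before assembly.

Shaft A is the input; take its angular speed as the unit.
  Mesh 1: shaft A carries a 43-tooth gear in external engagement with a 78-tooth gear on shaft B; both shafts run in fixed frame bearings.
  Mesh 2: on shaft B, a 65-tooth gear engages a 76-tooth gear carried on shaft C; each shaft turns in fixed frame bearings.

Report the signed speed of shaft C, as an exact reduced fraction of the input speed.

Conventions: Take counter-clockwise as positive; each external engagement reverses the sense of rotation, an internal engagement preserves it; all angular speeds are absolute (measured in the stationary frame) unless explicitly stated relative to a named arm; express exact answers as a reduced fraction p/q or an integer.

215/456

2-mesh fixed-axis compound train (all bearings frame-fixed)
mesh 1 [43T→78T]: |ω|/ω_in = 1×43/78 = 43/78, sense flips to −
mesh 2 [65T→76T]: |ω|/ω_in = (43/78)×65/76 = 215/456, sense flips to +
signed output speed (× input speed) = 215/456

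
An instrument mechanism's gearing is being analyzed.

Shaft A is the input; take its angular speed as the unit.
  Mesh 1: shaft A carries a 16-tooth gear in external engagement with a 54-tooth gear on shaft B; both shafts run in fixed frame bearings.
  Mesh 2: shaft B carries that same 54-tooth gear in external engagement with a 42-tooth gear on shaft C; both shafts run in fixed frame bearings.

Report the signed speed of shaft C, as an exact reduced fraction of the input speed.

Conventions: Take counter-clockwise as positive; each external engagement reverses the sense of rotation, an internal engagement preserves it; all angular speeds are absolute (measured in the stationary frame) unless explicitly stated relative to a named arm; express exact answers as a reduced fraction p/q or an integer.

2-mesh fixed-axis compound train (all bearings frame-fixed)
mesh 1 [16T→54T]: |ω|/ω_in = 1×16/54 = 8/27, sense flips to −
mesh 2 [54T→42T]: |ω|/ω_in = (8/27)×54/42 = 8/21, sense flips to +
signed output speed (× input speed) = 8/21

8/21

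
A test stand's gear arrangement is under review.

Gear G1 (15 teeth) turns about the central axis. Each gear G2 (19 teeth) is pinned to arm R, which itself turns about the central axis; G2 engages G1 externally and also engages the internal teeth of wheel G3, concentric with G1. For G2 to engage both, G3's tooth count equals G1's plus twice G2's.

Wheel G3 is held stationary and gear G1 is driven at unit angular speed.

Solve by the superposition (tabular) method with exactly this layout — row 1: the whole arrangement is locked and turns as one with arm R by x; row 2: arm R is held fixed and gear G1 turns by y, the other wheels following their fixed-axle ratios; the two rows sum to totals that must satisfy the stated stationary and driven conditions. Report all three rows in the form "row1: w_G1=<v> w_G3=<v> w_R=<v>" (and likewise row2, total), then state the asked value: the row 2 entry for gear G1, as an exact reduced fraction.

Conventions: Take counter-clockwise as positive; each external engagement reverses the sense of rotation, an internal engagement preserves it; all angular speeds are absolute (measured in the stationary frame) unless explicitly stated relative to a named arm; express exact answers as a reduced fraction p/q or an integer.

planetary set (15T centre, 19T on arm, 53T internal) — Willis relation
row 1: whole set turns with the arm by x
row 2: sun turns y, ring = −(15/53)·y, arm 0
boundary: total ω_ring = x − (15/53)·y = 0 and total ω_sun = x + y = 1  ⇒  y = 53/68, x = 15/68
row 2 ring = −(15/53)·53/68 = -15/68
totals (row 1 + row 2): sun 15/68 + 53/68 = 1, ring 15/68 + (-15/68) = 0, arm 15/68 + 0 = 15/68
asked cell (row2, sun) = 53/68

row1: w_G1=15/68 w_G3=15/68 w_R=15/68
row2: w_G1=53/68 w_G3=-15/68 w_R=0
total: w_G1=1 w_G3=0 w_R=15/68
asked value: 53/68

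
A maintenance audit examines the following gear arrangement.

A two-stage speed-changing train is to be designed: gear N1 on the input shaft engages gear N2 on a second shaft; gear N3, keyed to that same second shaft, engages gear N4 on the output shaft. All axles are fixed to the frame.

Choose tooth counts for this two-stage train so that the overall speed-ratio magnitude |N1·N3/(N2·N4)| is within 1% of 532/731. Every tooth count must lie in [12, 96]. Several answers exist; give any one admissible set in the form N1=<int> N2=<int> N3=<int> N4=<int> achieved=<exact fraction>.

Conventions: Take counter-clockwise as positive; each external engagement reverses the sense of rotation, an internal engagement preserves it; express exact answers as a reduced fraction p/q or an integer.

N1=14 N2=17 N3=38 N4=43 achieved=532/731

class = fixed-axis compound train [2-stage, 532/731 wanted]
target = 532/731 in lowest terms: an exact hit needs N1·N3 = k·532 and N2·N4 = k·731 for one integer k, every count in [12, 96]; additionally prefer no 1:1 stage (N1 ≠ N2, N3 ≠ N4)
k = 1: N1·N3 = 532 = 14·38, N2·N4 = 731 = 17·43
achieved = 14·38/(17·43) = 532/731; |achieved − target| = 0 ≤ 133/18275 ✓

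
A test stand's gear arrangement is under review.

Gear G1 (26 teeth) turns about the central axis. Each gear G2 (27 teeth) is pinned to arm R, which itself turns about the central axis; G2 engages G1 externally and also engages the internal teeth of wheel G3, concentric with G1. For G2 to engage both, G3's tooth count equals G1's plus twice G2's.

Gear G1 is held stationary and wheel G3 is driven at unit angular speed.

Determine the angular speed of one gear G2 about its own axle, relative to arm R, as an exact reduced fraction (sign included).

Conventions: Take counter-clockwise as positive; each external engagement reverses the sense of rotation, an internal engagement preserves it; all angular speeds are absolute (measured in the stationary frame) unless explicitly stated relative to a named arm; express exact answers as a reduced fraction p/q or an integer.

1040/1431

recognized (axles ride arm R): planetary set, 26/27/80 teeth
ring teeth: 26 + 2·27 = 80
26(ω_sun−ω_arm) = −80(ω_ring−ω_arm),  ω_sun = 0, ω_ring = 1
26(0−ω_arm) = −80(1−ω_arm)  ⇒  106·ω_arm = 80  ⇒  ω_arm = 40/53
sun–planet mesh: 26·(0−40/53) = −27·(ω_p−ω_arm)  ⇒  ω_p−ω_arm = 1040/1431
exact speed ratio = 1040/1431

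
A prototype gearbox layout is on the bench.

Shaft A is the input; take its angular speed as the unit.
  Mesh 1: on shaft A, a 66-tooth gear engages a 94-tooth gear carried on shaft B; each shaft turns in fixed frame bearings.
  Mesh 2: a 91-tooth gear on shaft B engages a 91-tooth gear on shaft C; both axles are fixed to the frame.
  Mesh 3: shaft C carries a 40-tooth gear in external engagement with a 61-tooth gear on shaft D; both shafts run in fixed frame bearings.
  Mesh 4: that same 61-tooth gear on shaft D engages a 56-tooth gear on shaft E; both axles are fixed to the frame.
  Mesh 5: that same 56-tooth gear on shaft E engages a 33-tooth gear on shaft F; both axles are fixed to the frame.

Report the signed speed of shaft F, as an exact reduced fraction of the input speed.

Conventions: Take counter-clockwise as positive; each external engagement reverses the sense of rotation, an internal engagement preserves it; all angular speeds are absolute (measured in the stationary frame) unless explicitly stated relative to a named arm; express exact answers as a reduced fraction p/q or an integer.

5-mesh fixed-axis compound train (all bearings frame-fixed)
mesh 1 [66T→94T]: |ω|/ω_in = 1×66/94 = 33/47, sense flips to −
mesh 2 [91T→91T]: |ω|/ω_in = (33/47)×91/91 = 33/47, sense flips to +
mesh 3 [40T→61T]: |ω|/ω_in = (33/47)×40/61 = 1320/2867, sense flips to −
mesh 4 [61T→56T]: |ω|/ω_in = (1320/2867)×61/56 = 165/329, sense flips to +
mesh 5 [56T→33T]: |ω|/ω_in = (165/329)×56/33 = 40/47, sense flips to −
signed output speed (× input speed) = -40/47

-40/47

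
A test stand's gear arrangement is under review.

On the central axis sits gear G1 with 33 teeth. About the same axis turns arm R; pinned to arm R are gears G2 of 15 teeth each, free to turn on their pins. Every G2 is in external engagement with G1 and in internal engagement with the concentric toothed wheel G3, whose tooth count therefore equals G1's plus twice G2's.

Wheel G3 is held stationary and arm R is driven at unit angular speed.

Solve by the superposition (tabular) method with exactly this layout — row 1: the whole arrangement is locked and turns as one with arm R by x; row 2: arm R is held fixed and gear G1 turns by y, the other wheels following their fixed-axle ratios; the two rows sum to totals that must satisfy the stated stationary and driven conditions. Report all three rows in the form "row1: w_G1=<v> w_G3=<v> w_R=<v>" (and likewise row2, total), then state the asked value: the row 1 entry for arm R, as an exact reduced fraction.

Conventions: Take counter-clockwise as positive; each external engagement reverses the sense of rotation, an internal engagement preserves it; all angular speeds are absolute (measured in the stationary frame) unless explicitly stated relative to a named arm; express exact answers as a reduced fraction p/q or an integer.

row1: w_G1=1 w_G3=1 w_R=1
row2: w_G1=21/11 w_G3=-1 w_R=0
total: w_G1=32/11 w_G3=0 w_R=1
asked value: 1

planetary set (33T centre, 15T on arm, 63T internal) — Willis relation
superposition row 1 [locked train]: every member turns x
row 2 — arm fixed, fixed-axis ratios: sun y, ring −(33/63)·y, arm 0
boundary: total ω_ring = x − (33/63)·y = 0 and total ω_arm = x = 1  ⇒  y = 21/11, x = 1
row 2 ring = −(33/63)·21/11 = -1
totals (row 1 + row 2): sun 1 + 21/11 = 32/11, ring 1 + (-1) = 0, arm 1 + 0 = 1
asked cell (row1, arm) = 1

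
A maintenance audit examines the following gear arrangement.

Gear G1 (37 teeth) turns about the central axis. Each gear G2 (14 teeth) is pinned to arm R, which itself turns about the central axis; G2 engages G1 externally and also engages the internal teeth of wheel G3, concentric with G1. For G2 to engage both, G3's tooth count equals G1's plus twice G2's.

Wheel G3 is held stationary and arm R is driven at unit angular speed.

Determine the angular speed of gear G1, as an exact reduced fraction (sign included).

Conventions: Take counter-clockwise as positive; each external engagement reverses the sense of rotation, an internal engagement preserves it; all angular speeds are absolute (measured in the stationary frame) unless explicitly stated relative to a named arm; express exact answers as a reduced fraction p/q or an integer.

topology: planetary set — G1 37T / G2 14T / G3 65T, arm = carrier (Willis)
ring teeth: 37 + 2·14 = 65
37(ω_sun−ω_arm) = −65(ω_ring−ω_arm),  ω_ring = 0, ω_arm = 1
ω_sun = 1 − (65/37)(0−1) = 102/37
exact speed ratio = 102/37

102/37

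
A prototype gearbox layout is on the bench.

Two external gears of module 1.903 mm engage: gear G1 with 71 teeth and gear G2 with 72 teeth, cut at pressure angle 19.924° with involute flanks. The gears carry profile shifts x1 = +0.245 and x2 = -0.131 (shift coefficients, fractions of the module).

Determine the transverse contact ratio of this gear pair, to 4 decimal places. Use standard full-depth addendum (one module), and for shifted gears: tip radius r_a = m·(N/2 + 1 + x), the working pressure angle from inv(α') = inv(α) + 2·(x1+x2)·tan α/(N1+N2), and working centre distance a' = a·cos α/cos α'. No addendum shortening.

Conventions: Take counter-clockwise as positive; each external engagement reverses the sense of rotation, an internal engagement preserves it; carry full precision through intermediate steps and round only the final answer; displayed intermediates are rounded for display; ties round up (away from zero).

1.7940

recognized (one external pair, fixed centres): single-mesh tooth geometry, m = 1.903, N1 = 71, N2 = 72
base radii: r_b1 = 63.512937, r_b2 = 64.407486
tip radii: r_a1 = 69.925735, r_a2 = 70.161707
inv(α') = inv(19.924°) + 2·(+0.245-0.131)·tan α/(71+72) = 0.01530731  ⇒  α' = 20.17264°
a' = a·cos α / cos α' = 136.0645·cos 19.924°/cos 20.17264° = 136.280149
action lengths: √(r_a1²−r_b1²) = 29.252611, √(r_a2²−r_b2²) = 27.826982
base pitch p_b = π·m·cos α = 5.620613
CR = (29.252611 + 27.826982 − 136.280149·sin 20.17264°)/5.620613 = 1.793999
contact ratio ≈ 1.7940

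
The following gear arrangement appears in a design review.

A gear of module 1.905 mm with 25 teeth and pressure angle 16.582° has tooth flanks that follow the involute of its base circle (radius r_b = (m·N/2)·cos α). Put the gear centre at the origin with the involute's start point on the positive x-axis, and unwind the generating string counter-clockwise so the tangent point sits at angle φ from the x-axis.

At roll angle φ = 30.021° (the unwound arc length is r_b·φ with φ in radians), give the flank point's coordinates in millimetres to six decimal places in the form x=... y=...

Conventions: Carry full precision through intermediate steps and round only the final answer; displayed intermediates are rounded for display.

x=25.743228 y=1.064568

single-mesh involute tooth geometry (25T wheel at module 1.905)
pitch radius r_p = m·N/2 = 1.905·25/2 = 23.812500
base radius r_b = r_p·cos α = 23.812500·cos 16.582° = 22.822192
roll angle φ = 30.021° = 0.52396529 rad
x = r_b·(cos φ + φ·sin φ) = 25.743228
y = r_b·(sin φ − φ·cos φ) = 1.064568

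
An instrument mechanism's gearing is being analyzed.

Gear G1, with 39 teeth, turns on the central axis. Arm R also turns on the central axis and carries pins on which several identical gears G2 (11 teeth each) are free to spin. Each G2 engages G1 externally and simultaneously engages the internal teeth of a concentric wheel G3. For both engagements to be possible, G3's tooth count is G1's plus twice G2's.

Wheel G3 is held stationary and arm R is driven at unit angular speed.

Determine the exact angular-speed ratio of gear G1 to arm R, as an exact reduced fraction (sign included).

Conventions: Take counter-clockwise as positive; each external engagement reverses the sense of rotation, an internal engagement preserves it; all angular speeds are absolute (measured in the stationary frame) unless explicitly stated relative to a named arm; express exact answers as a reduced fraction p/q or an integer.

100/39

planetary set (39T centre, 11T on arm, 61T internal) — Willis relation
ring teeth: 39 + 2·11 = 61
39(ω_sun−ω_arm) = −61(ω_ring−ω_arm),  ω_ring = 0, ω_arm = 1
ω_sun = 1 − (61/39)(0−1) = 100/39
ω_out/ω_in = 100/39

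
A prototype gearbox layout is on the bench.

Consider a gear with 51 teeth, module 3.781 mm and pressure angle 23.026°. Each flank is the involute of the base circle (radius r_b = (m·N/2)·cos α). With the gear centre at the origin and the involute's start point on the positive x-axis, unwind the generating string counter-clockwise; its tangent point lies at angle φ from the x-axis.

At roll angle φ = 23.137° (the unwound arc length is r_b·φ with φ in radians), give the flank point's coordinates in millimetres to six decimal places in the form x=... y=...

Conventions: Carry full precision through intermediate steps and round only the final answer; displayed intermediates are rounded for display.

single-mesh involute tooth geometry (51T wheel at module 3.781)
pitch radius r_p = m·N/2 = 3.781·51/2 = 96.415500
base radius r_b = r_p·cos α = 96.415500·cos 23.026° = 88.733831
roll angle φ = 23.137° = 0.40381683 rad
x = r_b·(cos φ + φ·sin φ) = 95.676376
y = r_b·(sin φ − φ·cos φ) = 1.916120

x=95.676376 y=1.916120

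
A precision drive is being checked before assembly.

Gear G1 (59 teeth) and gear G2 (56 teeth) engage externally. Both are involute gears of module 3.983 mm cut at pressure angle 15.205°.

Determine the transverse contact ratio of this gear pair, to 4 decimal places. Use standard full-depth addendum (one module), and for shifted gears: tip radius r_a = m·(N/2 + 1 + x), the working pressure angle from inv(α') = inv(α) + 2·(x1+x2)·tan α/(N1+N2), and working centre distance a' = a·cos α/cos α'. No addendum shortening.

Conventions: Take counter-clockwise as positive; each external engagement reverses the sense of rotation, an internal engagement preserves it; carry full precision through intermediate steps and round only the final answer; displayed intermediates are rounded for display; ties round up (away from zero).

2.1110

single-mesh involute tooth geometry (59T engaging 56T at module 3.983)
base radii: r_b1 = 113.385302, r_b2 = 107.619947
tip radii: r_a1 = 121.481500, r_a2 = 115.507000
no profile shift: α' = α, a' = a
action lengths: √(r_a1²−r_b1²) = 43.606515, √(r_a2²−r_b2²) = 41.950137
base pitch p_b = π·m·cos α = 12.074930
CR = (43.606515 + 41.950137 − 229.022500·sin 15.20500°)/12.074930 = 2.110997
contact ratio ≈ 2.1110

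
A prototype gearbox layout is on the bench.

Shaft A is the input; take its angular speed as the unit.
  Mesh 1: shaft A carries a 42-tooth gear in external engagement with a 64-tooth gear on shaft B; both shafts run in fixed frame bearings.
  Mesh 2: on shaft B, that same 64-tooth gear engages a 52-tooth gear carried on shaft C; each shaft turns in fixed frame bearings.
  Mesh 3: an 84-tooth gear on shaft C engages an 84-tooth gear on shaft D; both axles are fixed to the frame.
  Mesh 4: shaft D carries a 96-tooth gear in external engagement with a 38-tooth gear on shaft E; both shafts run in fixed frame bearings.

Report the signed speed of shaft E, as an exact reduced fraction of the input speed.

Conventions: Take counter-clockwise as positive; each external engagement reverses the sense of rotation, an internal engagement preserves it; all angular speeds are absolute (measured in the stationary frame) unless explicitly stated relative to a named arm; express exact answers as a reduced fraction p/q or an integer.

4-mesh fixed-axis compound train (all bearings frame-fixed)
mesh 1 [42T→64T]: |ω|/ω_in = 1×42/64 = 21/32, sense flips to −
mesh 2 [64T→52T]: |ω|/ω_in = (21/32)×64/52 = 21/26, sense flips to +
mesh 3 [84T→84T]: |ω|/ω_in = (21/26)×84/84 = 21/26, sense flips to −
mesh 4 [96T→38T]: |ω|/ω_in = (21/26)×96/38 = 504/247, sense flips to +
signed output speed (× input speed) = 504/247

504/247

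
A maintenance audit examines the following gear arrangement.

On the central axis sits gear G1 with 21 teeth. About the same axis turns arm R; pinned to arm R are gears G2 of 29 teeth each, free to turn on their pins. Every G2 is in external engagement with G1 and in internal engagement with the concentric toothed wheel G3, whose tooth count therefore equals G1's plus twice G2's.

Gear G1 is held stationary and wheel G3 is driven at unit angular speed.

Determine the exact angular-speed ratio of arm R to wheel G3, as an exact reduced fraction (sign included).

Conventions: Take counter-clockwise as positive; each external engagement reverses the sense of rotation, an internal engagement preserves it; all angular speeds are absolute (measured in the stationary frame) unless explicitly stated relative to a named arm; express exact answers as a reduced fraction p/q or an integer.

planetary set (21T centre, 29T on arm, 79T internal) — Willis relation
ring teeth: 21 + 2·29 = 79
21(ω_sun−ω_arm) = −79(ω_ring−ω_arm),  ω_sun = 0, ω_ring = 1
21(0−ω_arm) = −79(1−ω_arm)  ⇒  100·ω_arm = 79  ⇒  ω_arm = 79/100
ω_out/ω_in = 79/100

79/100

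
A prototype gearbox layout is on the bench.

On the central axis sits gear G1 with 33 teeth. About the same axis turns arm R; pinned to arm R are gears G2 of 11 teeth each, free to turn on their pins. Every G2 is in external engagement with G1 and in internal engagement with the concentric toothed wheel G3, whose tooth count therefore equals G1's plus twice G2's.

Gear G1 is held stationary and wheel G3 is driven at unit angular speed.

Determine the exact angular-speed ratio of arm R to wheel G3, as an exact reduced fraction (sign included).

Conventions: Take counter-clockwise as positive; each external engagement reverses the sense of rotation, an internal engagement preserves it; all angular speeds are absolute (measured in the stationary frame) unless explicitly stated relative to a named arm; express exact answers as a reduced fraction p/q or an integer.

topology: planetary set — G1 33T / G2 11T / G3 55T, arm = carrier (Willis)
ring teeth: 33 + 2·11 = 55
33(ω_sun−ω_arm) = −55(ω_ring−ω_arm),  ω_sun = 0, ω_ring = 1
33(0−ω_arm) = −55(1−ω_arm)  ⇒  88·ω_arm = 55  ⇒  ω_arm = 5/8
ω_out/ω_in = 5/8

5/8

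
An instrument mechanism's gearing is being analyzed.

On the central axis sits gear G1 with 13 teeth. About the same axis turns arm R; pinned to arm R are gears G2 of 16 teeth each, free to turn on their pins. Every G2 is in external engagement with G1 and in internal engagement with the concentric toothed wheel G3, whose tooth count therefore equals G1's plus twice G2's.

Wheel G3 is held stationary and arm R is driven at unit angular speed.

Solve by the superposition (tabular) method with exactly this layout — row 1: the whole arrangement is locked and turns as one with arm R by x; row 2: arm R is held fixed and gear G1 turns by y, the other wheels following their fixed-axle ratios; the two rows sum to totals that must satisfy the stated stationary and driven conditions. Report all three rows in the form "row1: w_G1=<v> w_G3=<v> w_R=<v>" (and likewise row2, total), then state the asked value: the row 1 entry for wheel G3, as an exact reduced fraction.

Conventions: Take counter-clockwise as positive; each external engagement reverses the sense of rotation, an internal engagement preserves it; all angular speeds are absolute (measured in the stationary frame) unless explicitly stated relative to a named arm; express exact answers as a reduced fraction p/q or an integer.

recognized (axles ride arm R): planetary set, 13/16/45 teeth
superposition row 1 [locked train]: every member turns x
row 2 (arm held, sun turns y): ω_ring = −(13/45)·y, ω_arm = 0
boundary: total ω_ring = x − (13/45)·y = 0 and total ω_arm = x = 1  ⇒  y = 45/13, x = 1
row 2 ring = −(13/45)·45/13 = -1
totals (row 1 + row 2): sun 1 + 45/13 = 58/13, ring 1 + (-1) = 0, arm 1 + 0 = 1
asked cell (row1, ring) = 1

row1: w_G1=1 w_G3=1 w_R=1
row2: w_G1=45/13 w_G3=-1 w_R=0
total: w_G1=58/13 w_G3=0 w_R=1
asked value: 1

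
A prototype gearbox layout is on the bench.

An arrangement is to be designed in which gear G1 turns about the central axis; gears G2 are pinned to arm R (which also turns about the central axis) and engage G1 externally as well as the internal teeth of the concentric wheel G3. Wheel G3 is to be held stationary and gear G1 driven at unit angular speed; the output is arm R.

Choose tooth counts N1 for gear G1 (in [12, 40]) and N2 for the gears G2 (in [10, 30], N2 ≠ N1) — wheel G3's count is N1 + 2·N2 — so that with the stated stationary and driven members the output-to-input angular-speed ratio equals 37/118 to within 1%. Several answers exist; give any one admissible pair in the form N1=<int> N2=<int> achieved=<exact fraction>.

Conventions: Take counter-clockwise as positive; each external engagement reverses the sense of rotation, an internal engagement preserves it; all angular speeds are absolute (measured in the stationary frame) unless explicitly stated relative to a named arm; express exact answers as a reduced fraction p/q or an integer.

N1=37 N2=22 achieved=37/118

class = planetary set [ratio 37/118 wanted; Willis about the carrier]
Willis with ω_ring = 0: ω_arm/ω_sun = N1/(N1+N3); set equal to 37/118  ⇒  N3/N1 = 1/(37/118) − 1 = 81/37
N3 = N1 + 2·N2  ⇒  N2/N1 = (N3/N1 − 1)/2 = (81/37 − 1)/2 = 22/37
smallest multiple with N1 ≥ 12 and N2 ≥ 10: k = 1  ⇒  N1 = 1·37 = 37, N2 = 1·22 = 22 (N1 ≤ 40, N2 ≤ 30, N2 ≠ N1 ✓), N3 = 37 + 2·22 = 81
check: N1/(N1+N3) with N1 = 37, N3 = 81 gives 37/118; |achieved − target| = 0 ≤ 37/11800 ✓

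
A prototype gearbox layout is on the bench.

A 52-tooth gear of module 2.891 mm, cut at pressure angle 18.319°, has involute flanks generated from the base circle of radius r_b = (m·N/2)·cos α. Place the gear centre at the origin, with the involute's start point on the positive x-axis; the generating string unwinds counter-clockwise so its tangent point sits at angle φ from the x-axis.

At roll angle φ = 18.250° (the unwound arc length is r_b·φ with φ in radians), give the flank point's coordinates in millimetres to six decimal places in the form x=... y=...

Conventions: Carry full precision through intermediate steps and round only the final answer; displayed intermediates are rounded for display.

x=74.885193 y=0.760889

class = single-mesh tooth geometry [base-circle involute, m = 2.891, 52T]
pitch radius r_p = m·N/2 = 2.891·52/2 = 75.166000
base radius r_b = r_p·cos α = 75.166000·cos 18.319° = 71.356685
roll angle φ = 18.250° = 0.31852259 rad
x = r_b·(cos φ + φ·sin φ) = 74.885193
y = r_b·(sin φ − φ·cos φ) = 0.760889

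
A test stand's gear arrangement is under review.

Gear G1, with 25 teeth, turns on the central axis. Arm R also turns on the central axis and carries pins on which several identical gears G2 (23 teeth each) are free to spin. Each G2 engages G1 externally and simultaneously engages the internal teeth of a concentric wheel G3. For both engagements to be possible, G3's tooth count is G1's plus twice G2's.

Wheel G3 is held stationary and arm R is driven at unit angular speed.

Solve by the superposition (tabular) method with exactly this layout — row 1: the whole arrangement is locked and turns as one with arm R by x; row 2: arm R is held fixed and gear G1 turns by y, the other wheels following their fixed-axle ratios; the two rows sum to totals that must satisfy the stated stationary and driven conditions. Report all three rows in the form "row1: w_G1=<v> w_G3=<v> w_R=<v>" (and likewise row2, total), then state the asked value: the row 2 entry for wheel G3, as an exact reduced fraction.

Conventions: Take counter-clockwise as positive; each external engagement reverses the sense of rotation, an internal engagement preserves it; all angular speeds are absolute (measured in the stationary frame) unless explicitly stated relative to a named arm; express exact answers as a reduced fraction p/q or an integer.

row1: w_G1=1 w_G3=1 w_R=1
row2: w_G1=71/25 w_G3=-1 w_R=0
total: w_G1=96/25 w_G3=0 w_R=1
asked value: -1

topology: planetary set — G1 25T / G2 23T / G3 71T, arm = carrier (Willis)
superposition row 1 [locked train]: every member turns x
row 2: sun turns y, ring = −(25/71)·y, arm 0
boundary: total ω_ring = x − (25/71)·y = 0 and total ω_arm = x = 1  ⇒  y = 71/25, x = 1
row 2 ring = −(25/71)·71/25 = -1
totals (row 1 + row 2): sun 1 + 71/25 = 96/25, ring 1 + (-1) = 0, arm 1 + 0 = 1
asked cell (row2, ring) = -1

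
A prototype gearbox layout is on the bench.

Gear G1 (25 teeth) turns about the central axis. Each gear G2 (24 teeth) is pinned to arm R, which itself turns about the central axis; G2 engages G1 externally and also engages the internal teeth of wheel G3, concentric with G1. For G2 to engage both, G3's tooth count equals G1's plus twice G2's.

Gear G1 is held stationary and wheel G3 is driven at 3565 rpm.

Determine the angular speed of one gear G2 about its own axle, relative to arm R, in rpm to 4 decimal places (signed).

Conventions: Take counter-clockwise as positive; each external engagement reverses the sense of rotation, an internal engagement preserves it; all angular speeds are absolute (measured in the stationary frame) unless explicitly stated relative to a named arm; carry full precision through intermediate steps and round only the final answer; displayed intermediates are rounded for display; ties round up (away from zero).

+2766.2096 rpm

class = planetary set [G3 = 25+2·24 = 73; Willis about the carrier]
normalise by the input: solve with ω_ring = 1, then scale by 3565 rpm
ring teeth: 25 + 2·24 = 73
25(ω_sun−ω_arm) = −73(ω_ring−ω_arm),  ω_sun = 0, ω_ring = 1
25(0−ω_arm) = −73(1−ω_arm)  ⇒  98·ω_arm = 73  ⇒  ω_arm = 73/98
sun–planet mesh: 25·(0−73/98) = −24·(ω_p−ω_arm)  ⇒  ω_p−ω_arm = 1825/2352
scale: ω_p−ω_arm = 1825/2352 × 3565 rpm = +2766.2096 rpm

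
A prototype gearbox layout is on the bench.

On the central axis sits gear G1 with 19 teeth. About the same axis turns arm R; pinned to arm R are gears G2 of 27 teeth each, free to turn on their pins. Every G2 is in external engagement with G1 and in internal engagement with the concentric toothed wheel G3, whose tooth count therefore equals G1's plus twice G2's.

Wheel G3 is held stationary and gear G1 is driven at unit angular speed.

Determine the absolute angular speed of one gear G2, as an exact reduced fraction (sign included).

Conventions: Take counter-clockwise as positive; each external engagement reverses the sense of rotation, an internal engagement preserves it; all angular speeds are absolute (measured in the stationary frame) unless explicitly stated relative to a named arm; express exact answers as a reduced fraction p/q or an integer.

-19/54

class = planetary set [G3 = 19+2·27 = 73; Willis about the carrier]
ring teeth: 19 + 2·27 = 73
19(ω_sun−ω_arm) = −73(ω_ring−ω_arm),  ω_ring = 0, ω_sun = 1
19(1−ω_arm) = −73(0−ω_arm)  ⇒  92·ω_arm = 19  ⇒  ω_arm = 19/92
sun–planet mesh: 19·(1−19/92) = −27·(ω_p−ω_arm)  ⇒  ω_p−ω_arm = -1387/2484
ω_p = 19/92 − 1387/2484 = -19/54
exact speed ratio = -19/54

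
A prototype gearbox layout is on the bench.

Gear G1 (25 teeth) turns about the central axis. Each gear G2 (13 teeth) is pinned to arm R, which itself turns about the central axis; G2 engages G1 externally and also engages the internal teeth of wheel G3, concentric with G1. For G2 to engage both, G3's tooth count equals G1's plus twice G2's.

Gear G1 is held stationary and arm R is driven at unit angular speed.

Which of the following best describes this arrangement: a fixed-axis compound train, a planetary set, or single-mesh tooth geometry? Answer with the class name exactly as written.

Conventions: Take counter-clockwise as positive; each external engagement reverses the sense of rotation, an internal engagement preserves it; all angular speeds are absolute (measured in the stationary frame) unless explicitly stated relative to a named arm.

planetary set (25T centre, 13T on arm, 51T internal) — Willis relation
classification: planetary set

planetary set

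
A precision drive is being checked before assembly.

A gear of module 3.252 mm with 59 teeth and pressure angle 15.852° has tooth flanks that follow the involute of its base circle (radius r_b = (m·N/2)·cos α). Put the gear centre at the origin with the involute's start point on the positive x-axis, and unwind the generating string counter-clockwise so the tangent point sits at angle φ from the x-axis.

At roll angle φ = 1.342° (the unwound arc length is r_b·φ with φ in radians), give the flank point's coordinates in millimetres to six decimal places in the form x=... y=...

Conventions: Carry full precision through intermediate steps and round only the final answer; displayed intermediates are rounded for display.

x=92.310987 y=0.000395

topology: single-mesh involute geometry — m = 3.252, N = 59
pitch radius r_p = m·N/2 = 3.252·59/2 = 95.934000
base radius r_b = r_p·cos α = 95.934000·cos 15.852° = 92.285676
roll angle φ = 1.342° = 0.02342232 rad
x = r_b·(cos φ + φ·sin φ) = 92.310987
y = r_b·(sin φ − φ·cos φ) = 0.000395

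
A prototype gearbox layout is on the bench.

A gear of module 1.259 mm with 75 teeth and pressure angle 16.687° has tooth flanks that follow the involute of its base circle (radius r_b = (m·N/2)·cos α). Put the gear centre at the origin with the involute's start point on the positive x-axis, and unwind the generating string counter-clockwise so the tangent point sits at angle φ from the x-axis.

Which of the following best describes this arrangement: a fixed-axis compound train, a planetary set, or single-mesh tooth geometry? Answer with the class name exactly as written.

single-mesh tooth geometry

recognized (one wheel, involute flank): single-mesh tooth geometry, m = 1.259, N = 75
classification: single-mesh tooth geometry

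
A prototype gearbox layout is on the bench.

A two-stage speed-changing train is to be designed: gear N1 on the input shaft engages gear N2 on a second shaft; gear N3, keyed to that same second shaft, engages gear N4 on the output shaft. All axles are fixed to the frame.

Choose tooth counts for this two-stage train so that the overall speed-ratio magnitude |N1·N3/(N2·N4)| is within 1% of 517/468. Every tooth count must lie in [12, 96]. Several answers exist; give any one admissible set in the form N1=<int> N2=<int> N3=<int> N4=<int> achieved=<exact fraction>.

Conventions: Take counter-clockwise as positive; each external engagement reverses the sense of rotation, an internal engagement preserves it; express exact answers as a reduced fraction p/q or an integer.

topology: fixed-axis compound train — 2 stages, target 517/468
target = 517/468 in lowest terms: an exact hit needs N1·N3 = k·517 and N2·N4 = k·468 for one integer k, every count in [12, 96]; additionally prefer no 1:1 stage (N1 ≠ N2, N3 ≠ N4)
k = 1: no 1:1-free in-range split of k·517 and k·468 into factor pairs; take k = 2
k = 2: N1·N3 = 1034 = 22·47, N2·N4 = 936 = 12·78
achieved = 22·47/(12·78) = 517/468; |achieved − target| = 0 ≤ 517/46800 ✓

N1=22 N2=12 N3=47 N4=78 achieved=517/468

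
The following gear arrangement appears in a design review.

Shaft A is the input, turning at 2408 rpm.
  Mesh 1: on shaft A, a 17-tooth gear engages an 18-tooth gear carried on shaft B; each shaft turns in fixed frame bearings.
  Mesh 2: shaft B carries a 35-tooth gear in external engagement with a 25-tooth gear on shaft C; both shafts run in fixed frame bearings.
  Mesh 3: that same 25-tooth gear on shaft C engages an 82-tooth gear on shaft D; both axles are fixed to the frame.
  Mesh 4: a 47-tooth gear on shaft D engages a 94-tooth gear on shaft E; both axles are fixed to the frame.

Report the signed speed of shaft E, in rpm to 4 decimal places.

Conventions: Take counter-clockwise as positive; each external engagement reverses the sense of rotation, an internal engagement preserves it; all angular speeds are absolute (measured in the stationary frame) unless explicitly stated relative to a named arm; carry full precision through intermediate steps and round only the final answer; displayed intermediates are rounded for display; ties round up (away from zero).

+485.3523 rpm

class = fixed-axis compound train [4 meshes; 4 ratios multiply, 4 sense flips]
mesh 1 [17T→18T]: ω = 2408.0000×17/18 = 2274.2222 rpm, sense flips to −
mesh 2 [35T→25T]: ω = 2274.2222×35/25 = 3183.9111 rpm, sense flips to +
mesh 3 [25T→82T]: ω = 3183.9111×25/82 = 970.7046 rpm, sense flips to −
mesh 4 [47T→94T]: ω = 970.7046×47/94 = 485.3523 rpm, sense flips to +
signed output speed = +485.3523 rpm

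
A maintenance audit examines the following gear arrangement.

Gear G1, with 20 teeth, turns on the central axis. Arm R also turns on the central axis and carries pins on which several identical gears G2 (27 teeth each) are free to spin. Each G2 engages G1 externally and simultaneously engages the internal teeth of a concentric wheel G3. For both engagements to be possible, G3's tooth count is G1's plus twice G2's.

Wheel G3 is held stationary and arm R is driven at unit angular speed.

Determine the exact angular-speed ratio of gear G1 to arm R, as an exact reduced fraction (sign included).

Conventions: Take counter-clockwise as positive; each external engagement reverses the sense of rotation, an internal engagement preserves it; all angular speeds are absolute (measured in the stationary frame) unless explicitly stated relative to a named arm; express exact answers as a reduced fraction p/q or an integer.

recognized (axles ride arm R): planetary set, 20/27/74 teeth
ring teeth: 20 + 2·27 = 74
20(ω_sun−ω_arm) = −74(ω_ring−ω_arm),  ω_ring = 0, ω_arm = 1
ω_sun = 1 − (74/20)(0−1) = 47/10
ω_out/ω_in = 47/10

47/10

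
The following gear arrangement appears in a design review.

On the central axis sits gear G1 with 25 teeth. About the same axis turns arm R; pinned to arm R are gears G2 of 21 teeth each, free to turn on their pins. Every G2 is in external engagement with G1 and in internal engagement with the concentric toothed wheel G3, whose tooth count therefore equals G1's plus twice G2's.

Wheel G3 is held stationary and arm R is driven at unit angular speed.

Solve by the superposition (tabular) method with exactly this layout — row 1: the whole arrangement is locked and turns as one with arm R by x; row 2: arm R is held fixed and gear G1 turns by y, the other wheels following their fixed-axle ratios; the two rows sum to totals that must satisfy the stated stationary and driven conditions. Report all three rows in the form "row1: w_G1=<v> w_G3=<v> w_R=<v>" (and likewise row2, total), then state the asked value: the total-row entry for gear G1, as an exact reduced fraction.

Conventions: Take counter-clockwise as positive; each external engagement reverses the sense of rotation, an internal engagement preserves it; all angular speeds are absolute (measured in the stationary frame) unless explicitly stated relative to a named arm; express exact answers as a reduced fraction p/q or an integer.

row1: w_G1=1 w_G3=1 w_R=1
row2: w_G1=67/25 w_G3=-1 w_R=0
total: w_G1=92/25 w_G3=0 w_R=1
asked value: 92/25

recognized (axles ride arm R): planetary set, 25/21/67 teeth
row 1 (train locked, turned with arm): all members turn x
row 2: sun turns y, ring = −(25/67)·y, arm 0
boundary: total ω_ring = x − (25/67)·y = 0 and total ω_arm = x = 1  ⇒  y = 67/25, x = 1
row 2 ring = −(25/67)·67/25 = -1
totals (row 1 + row 2): sun 1 + 67/25 = 92/25, ring 1 + (-1) = 0, arm 1 + 0 = 1
asked cell (total, sun) = 92/25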